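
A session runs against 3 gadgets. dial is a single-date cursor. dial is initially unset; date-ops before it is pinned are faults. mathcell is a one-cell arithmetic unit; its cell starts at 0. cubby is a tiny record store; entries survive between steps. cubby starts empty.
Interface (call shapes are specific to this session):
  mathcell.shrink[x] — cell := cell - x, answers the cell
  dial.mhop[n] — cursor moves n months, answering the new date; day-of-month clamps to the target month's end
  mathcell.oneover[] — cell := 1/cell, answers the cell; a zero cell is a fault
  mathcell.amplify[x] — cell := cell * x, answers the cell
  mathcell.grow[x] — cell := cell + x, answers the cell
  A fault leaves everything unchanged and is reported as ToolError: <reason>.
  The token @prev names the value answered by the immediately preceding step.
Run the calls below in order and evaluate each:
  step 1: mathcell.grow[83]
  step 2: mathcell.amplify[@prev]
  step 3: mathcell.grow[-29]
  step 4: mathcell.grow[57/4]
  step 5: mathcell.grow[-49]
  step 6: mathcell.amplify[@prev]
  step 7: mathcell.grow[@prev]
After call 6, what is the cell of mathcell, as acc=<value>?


>>> grow x=83
[out] 83
>>> amplify x=@prev
[out] 6889
>>> grow x=-29
[out] 6860
>>> grow x=57/4
[out] 27497/4
>>> grow x=-49
[out] 27301/4
>>> amplify x=@prev
[out] 745344601/16
>>> grow x=@prev
[out] 745344601/8

Answer: acc=745344601/16


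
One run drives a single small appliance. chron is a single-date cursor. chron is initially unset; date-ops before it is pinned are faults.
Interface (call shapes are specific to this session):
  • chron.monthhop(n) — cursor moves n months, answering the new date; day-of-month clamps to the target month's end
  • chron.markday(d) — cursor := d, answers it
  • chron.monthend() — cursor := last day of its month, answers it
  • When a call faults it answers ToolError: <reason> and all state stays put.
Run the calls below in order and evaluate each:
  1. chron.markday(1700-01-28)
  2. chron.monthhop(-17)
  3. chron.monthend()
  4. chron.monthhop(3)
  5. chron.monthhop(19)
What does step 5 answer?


Answer: 1700-06-30

Derivation:
% markday(d: 1700-01-28) ~> 1700-01-28
% monthhop(n: -17) ~> 1698-08-28
% monthend() ~> 1698-08-31
% monthhop(n: 3) ~> 1698-11-30
% monthhop(n: 19) ~> 1700-06-30


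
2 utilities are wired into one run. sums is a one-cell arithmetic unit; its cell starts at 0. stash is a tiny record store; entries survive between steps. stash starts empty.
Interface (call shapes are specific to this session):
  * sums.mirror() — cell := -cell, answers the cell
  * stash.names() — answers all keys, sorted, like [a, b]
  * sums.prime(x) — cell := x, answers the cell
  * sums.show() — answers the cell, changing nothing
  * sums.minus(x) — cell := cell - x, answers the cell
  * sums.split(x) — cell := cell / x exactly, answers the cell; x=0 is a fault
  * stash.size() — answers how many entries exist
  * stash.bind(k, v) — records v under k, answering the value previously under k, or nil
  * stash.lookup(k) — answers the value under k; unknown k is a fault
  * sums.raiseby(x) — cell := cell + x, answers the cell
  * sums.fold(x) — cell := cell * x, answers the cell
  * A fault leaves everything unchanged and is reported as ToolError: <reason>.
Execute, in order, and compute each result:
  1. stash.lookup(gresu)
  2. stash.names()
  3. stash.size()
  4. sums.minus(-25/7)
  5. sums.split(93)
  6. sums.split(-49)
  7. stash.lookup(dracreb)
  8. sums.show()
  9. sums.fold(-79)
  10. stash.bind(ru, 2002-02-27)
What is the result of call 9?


Answer: 1975/31899

Derivation:
Act: lookup[k='gresu']
Obs: ToolError: no such key gresu
Act: names[]
Obs: []
Act: size[]
Obs: 0
Act: minus[x='-25/7']
Obs: 25/7
Act: split[x='93']
Obs: 25/651
Act: split[x='-49']
Obs: -25/31899
Act: lookup[k='dracreb']
Obs: ToolError: no such key dracreb
Act: show[]
Obs: -25/31899
Act: fold[x='-79']
Obs: 1975/31899
Act: bind[k='ru'; v='2002-02-27']
Obs: nil


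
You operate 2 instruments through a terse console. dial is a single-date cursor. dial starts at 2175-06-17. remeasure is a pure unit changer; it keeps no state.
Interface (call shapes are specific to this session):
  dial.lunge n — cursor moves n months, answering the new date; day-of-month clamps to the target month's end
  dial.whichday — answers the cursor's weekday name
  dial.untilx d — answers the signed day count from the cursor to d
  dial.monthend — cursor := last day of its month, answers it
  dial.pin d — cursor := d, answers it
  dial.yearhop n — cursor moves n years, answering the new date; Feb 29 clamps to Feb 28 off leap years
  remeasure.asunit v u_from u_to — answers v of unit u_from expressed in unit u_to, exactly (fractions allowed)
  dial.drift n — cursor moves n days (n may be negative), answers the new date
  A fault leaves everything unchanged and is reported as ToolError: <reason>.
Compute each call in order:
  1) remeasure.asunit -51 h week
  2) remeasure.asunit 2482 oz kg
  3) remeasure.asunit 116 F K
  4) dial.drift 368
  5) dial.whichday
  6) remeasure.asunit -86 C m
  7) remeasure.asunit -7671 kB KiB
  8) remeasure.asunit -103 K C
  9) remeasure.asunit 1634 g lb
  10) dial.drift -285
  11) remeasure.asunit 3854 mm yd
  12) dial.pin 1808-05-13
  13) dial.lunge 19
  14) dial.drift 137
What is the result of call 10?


Answer: 2175-09-08

Derivation:
Then asunit(v='-51', u_from='h', u_to='week'), giving -17/56.
I try asunit(v='2482', u_from='oz', u_to='kg'), — result: 56290813117/800000000.
Next I call asunit(v='116', u_from='F', u_to='K'), — result: 19189/60.
Using drift(n='368'), and get 2176-06-19.
Calling whichday(): Wednesday.
Using asunit(v='-86', u_from='C', u_to='m'), and see ToolError: incompatible units.
Using asunit(v='-7671', u_from='kB', u_to='KiB'), — result: -958875/128.
I invoke asunit(v='-103', u_from='K', u_to='C'), → -7523/20.
Calling asunit(v='1634', u_from='g', u_to='lb'), and get 163400000/45359237.
I invoke drift(n='-285'), and see 2175-09-08.
Invoking asunit(v='3854', u_from='mm', u_to='yd'), and see 9635/2286.
I try pin(d='1808-05-13'), and observe 1808-05-13.
Then lunge(n='19'), and observe 1809-12-13.
Calling drift(n='137'), yielding 1810-04-29.


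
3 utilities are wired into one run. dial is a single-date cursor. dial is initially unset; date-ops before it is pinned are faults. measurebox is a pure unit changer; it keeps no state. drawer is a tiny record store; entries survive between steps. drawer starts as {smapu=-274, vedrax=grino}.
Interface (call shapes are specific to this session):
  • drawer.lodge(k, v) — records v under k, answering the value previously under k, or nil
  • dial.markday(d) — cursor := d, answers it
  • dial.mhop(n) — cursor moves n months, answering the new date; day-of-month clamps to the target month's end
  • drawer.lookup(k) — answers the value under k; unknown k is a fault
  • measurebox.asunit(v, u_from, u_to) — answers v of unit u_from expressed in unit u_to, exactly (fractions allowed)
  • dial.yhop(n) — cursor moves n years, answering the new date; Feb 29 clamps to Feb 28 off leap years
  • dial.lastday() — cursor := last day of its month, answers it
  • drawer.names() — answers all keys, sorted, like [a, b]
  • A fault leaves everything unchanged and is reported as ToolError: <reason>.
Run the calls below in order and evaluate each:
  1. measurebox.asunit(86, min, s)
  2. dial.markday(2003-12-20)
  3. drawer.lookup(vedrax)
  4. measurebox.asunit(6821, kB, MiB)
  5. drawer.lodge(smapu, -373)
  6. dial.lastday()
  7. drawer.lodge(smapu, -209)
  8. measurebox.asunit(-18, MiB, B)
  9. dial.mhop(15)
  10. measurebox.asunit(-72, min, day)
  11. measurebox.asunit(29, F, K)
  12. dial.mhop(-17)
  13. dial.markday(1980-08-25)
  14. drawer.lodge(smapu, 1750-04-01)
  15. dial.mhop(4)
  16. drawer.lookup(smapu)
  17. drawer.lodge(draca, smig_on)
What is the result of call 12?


Answer: 2003-10-31

Derivation:
// asunit(v=86, u_from=min, u_to=s) => 5160
// markday(d=2003-12-20) => 2003-12-20
// lookup(k=vedrax) => grino
// asunit(v=6821, u_from=kB, u_to=MiB) => 852625/131072
// lodge(k=smapu, v=-373) => -274
// lastday() => 2003-12-31
// lodge(k=smapu, v=-209) => -373
// asunit(v=-18, u_from=MiB, u_to=B) => -18874368
// mhop(n=15) => 2005-03-31
// asunit(v=-72, u_from=min, u_to=day) => -1/20
// asunit(v=29, u_from=F, u_to=K) => 16289/60
// mhop(n=-17) => 2003-10-31
// markday(d=1980-08-25) => 1980-08-25
// lodge(k=smapu, v=1750-04-01) => -209
// mhop(n=4) => 1980-12-25
// lookup(k=smapu) => 1750-04-01
// lodge(k=draca, v=smig_on) => nil


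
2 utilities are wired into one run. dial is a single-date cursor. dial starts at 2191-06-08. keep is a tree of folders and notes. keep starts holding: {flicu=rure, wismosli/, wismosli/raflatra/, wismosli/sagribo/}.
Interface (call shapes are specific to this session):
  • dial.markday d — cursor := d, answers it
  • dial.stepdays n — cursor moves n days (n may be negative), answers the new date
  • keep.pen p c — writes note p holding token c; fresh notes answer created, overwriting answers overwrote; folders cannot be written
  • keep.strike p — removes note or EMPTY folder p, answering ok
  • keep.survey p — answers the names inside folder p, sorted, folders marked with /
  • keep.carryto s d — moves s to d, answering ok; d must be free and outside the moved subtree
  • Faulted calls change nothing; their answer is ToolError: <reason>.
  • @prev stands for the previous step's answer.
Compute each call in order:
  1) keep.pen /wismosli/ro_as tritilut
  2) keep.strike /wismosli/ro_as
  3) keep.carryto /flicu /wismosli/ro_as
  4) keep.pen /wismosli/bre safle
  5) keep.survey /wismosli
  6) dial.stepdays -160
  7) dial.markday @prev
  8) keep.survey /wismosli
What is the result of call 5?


Answer: [bre, raflatra/, ro_as, sagribo/]

Derivation:
>>> keep.pen p='/wismosli/ro_as' c='tritilut'
= created
>>> keep.strike p='/wismosli/ro_as'
= ok
>>> keep.carryto s='/flicu' d='/wismosli/ro_as'
= ok
>>> keep.pen p='/wismosli/bre' c='safle'
= created
>>> keep.survey p='/wismosli'
= [bre, raflatra/, ro_as, sagribo/]
>>> dial.stepdays n='-160'
= 2190-12-30
>>> dial.markday d='@prev'
= 2190-12-30
>>> keep.survey p='/wismosli'
= [bre, raflatra/, ro_as, sagribo/]


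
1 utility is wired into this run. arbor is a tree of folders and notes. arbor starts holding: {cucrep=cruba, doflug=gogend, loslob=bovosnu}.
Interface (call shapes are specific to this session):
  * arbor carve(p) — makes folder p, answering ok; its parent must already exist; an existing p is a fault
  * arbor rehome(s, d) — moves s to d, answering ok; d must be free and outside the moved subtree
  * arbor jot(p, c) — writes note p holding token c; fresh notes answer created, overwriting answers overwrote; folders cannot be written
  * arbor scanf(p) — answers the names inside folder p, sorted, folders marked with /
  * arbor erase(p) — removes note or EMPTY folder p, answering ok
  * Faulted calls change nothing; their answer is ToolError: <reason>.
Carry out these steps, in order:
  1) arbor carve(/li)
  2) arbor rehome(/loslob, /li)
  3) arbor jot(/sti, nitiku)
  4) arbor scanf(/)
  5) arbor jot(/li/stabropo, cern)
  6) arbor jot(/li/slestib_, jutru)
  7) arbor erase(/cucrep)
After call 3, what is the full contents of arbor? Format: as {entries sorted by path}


Answer: {cucrep=cruba, doflug=gogend, li/, loslob=bovosnu, sti=nitiku}

Derivation:
> arbor carve /li
  ok
> arbor rehome /loslob /li
  ToolError: exists
> arbor jot /sti nitiku
  created
> arbor scanf /
  [cucrep, doflug, li/, loslob, sti]
> arbor jot /li/stabropo cern
  created
> arbor jot /li/slestib_ jutru
  created
> arbor erase /cucrep
  ok


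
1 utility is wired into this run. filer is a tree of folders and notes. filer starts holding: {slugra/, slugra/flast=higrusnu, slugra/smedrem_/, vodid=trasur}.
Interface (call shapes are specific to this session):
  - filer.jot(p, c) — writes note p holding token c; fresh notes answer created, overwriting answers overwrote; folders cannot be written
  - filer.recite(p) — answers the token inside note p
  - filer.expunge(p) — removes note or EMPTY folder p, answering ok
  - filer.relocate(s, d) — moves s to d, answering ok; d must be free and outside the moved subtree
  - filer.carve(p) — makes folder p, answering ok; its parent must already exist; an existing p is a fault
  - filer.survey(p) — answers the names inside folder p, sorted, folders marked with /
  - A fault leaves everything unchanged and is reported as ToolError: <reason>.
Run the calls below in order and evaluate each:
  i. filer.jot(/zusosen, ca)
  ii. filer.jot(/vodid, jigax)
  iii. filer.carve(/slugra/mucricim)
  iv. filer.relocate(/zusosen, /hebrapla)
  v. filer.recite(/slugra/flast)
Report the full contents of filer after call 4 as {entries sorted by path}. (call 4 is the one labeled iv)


# 1. filer.jot(p: /zusosen, c: ca) == created
# 2. filer.jot(p: /vodid, c: jigax) == overwrote
# 3. filer.carve(p: /slugra/mucricim) == ok
# 4. filer.relocate(s: /zusosen, d: /hebrapla) == ok
# 5. filer.recite(p: /slugra/flast) == higrusnu

Answer: {hebrapla=ca, slugra/, slugra/flast=higrusnu, slugra/mucricim/, slugra/smedrem_/, vodid=jigax}


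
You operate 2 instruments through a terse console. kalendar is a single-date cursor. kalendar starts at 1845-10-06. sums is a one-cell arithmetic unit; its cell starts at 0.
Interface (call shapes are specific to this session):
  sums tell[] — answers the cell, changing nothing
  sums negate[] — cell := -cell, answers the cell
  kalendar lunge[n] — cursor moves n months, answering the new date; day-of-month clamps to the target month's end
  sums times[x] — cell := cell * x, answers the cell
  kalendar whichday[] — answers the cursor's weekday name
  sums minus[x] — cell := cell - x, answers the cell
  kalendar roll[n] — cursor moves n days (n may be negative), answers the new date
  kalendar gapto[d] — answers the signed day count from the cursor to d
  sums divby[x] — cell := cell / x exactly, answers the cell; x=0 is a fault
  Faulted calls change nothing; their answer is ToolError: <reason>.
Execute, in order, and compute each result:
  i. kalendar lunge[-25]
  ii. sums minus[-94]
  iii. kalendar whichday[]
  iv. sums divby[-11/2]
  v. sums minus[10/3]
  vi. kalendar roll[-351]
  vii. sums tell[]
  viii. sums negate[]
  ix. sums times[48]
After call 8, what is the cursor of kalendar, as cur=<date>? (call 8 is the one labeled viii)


I invoke kalendar lunge with -25, and observe 1843-09-06.
Using sums minus with -94, which returns 94.
I call kalendar whichday, which returns Wednesday.
I invoke sums divby with -11/2, and see -188/11.
Calling sums minus with 10/3: -674/33.
I invoke kalendar roll with -351, and get 1842-09-20.
Calling sums tell(), which returns -674/33.
Then sums negate(), yielding 674/33.
Now I run sums times with 48, → 10784/11.

Answer: cur=1842-09-20


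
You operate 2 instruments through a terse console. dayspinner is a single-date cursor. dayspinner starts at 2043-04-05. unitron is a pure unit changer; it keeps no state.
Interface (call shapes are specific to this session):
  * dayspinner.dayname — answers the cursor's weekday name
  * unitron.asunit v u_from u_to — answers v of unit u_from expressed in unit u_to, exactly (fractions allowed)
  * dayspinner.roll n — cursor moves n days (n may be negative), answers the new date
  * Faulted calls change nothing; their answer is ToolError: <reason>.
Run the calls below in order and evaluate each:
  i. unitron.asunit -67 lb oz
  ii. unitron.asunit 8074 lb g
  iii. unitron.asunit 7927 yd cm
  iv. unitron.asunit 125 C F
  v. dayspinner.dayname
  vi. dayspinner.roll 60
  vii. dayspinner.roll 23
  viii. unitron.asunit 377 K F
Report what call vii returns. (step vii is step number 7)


Answer: 2043-06-27

Derivation:
I run unitron.asunit passing v: -67, u_from: lb, u_to: oz: -1072.
I try unitron.asunit passing v: 8074, u_from: lb, u_to: g, and observe 183115239769/50000.
Invoking unitron.asunit passing v: 7927, u_from: yd, u_to: cm, — result: 18121122/25.
I call unitron.asunit passing v: 125, u_from: C, u_to: F, → 257.
Using dayspinner.dayname, giving Sunday.
Then dayspinner.roll passing n: 60, and see 2043-06-04.
I invoke dayspinner.roll passing n: 23, and observe 2043-06-27.
Now I run unitron.asunit passing v: 377, u_from: K, u_to: F, — result: 21893/100.


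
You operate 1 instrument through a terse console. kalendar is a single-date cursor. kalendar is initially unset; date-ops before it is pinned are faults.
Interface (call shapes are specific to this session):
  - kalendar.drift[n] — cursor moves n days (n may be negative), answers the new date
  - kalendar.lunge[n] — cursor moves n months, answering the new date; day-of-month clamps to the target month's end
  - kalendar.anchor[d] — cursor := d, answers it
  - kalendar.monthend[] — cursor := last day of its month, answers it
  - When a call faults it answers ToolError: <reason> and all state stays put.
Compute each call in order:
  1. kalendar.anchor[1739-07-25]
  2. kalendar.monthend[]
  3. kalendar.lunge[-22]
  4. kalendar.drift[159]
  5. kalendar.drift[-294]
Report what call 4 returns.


-> kalendar.anchor(d='1739-07-25')
<- 1739-07-25
-> kalendar.monthend()
<- 1739-07-31
-> kalendar.lunge(n='-22')
<- 1737-09-30
-> kalendar.drift(n='159')
<- 1738-03-08
-> kalendar.drift(n='-294')
<- 1737-05-18

Answer: 1738-03-08


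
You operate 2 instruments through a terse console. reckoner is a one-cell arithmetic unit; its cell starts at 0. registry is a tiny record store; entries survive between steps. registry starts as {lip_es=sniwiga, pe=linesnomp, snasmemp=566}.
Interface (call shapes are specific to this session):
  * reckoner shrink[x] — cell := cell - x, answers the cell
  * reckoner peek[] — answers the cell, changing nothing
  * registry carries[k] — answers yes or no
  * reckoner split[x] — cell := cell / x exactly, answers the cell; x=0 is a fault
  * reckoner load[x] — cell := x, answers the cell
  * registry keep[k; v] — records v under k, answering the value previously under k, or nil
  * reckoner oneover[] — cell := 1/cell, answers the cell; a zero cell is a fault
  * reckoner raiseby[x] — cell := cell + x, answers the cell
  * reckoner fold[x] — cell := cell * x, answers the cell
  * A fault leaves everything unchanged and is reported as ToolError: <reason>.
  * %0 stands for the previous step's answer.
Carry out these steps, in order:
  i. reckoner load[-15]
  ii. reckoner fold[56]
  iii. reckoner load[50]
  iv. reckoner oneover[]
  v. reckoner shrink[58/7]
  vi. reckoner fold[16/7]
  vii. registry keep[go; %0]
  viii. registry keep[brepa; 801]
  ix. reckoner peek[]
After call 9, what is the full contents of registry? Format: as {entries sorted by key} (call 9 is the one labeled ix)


Answer: {brepa=801, go=-23144/1225, lip_es=sniwiga, pe=linesnomp, snasmemp=566}

Derivation:
I invoke reckoner load on x=-15, yielding -15.
I run reckoner fold on x=56, giving -840.
Invoking reckoner load on x=50, giving 50.
I try reckoner oneover, and see 1/50.
Now I run reckoner shrink on x=58/7, and get -2893/350.
I invoke reckoner fold on x=16/7, and observe -23144/1225.
Then registry keep on k=go, v=%0, — result: nil.
I run registry keep on k=brepa, v=801, which returns nil.
I invoke reckoner peek, yielding -23144/1225.


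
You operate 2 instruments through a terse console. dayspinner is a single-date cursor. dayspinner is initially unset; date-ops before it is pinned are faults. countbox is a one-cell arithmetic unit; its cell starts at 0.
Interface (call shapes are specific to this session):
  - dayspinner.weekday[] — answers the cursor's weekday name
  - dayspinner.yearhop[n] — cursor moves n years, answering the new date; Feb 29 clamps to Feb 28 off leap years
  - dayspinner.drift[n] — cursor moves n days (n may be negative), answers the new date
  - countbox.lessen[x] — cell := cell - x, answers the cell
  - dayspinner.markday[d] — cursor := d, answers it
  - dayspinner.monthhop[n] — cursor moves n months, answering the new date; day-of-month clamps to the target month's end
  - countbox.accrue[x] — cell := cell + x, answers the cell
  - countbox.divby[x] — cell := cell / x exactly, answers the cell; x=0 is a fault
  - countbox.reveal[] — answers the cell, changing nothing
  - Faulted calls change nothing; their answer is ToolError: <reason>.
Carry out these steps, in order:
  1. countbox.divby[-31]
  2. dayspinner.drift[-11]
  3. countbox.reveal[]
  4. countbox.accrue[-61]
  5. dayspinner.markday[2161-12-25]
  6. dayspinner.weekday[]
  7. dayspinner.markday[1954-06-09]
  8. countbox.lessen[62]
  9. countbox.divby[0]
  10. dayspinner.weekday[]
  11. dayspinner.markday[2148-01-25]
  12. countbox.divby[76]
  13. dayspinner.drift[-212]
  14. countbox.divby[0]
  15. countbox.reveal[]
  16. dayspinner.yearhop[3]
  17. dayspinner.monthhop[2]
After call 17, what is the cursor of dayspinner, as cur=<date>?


-> countbox.divby(x: -31)
<- 0
-> dayspinner.drift(n: -11)
<- ToolError: no date set
-> countbox.reveal()
<- 0
-> countbox.accrue(x: -61)
<- -61
-> dayspinner.markday(d: 2161-12-25)
<- 2161-12-25
-> dayspinner.weekday()
<- Friday
-> dayspinner.markday(d: 1954-06-09)
<- 1954-06-09
-> countbox.lessen(x: 62)
<- -123
-> countbox.divby(x: 0)
<- ToolError: division by zero
-> dayspinner.weekday()
<- Wednesday
-> dayspinner.markday(d: 2148-01-25)
<- 2148-01-25
-> countbox.divby(x: 76)
<- -123/76
-> dayspinner.drift(n: -212)
<- 2147-06-27
-> countbox.divby(x: 0)
<- ToolError: division by zero
-> countbox.reveal()
<- -123/76
-> dayspinner.yearhop(n: 3)
<- 2150-06-27
-> dayspinner.monthhop(n: 2)
<- 2150-08-27

Answer: cur=2150-08-27


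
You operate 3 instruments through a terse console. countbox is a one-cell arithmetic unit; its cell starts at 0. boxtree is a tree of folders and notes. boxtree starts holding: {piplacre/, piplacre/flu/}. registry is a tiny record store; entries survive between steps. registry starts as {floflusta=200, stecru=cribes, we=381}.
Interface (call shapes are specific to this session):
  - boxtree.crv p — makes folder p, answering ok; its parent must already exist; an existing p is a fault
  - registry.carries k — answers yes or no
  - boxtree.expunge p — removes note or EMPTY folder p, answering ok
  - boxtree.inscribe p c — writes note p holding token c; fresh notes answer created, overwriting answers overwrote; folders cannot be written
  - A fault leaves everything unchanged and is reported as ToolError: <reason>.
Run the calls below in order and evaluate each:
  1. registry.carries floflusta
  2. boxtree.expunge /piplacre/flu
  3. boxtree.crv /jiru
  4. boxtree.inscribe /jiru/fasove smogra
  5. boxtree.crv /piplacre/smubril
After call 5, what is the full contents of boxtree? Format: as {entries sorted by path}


# registry.carries(k→floflusta) == yes
# boxtree.expunge(p→/piplacre/flu) == ok
# boxtree.crv(p→/jiru) == ok
# boxtree.inscribe(p→/jiru/fasove, c→smogra) == created
# boxtree.crv(p→/piplacre/smubril) == ok

Answer: {jiru/, jiru/fasove=smogra, piplacre/, piplacre/smubril/}


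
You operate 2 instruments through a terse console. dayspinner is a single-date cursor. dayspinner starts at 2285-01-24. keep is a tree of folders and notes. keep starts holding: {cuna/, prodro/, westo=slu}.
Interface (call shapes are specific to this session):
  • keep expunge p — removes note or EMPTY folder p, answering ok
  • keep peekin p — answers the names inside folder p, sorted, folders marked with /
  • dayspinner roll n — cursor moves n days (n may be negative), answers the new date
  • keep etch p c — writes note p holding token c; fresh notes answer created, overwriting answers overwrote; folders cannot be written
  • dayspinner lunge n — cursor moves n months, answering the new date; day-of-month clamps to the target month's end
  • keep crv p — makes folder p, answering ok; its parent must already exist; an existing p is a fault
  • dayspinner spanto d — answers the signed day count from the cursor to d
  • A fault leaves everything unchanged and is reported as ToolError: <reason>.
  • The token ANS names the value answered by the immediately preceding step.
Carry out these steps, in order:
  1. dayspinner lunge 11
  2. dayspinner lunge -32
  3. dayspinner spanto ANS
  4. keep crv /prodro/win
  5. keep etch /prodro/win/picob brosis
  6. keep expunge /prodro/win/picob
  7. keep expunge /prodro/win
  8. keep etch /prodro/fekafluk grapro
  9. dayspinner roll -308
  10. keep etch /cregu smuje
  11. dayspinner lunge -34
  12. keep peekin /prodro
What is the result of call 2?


Answer: 2283-04-24

Derivation:
>>> dayspinner lunge n='11'
= 2285-12-24
>>> dayspinner lunge n='-32'
= 2283-04-24
>>> dayspinner spanto d='ANS'
= 0
>>> keep crv p='/prodro/win'
= ok
>>> keep etch p='/prodro/win/picob' c='brosis'
= created
>>> keep expunge p='/prodro/win/picob'
= ok
>>> keep expunge p='/prodro/win'
= ok
>>> keep etch p='/prodro/fekafluk' c='grapro'
= created
>>> dayspinner roll n='-308'
= 2282-06-20
>>> keep etch p='/cregu' c='smuje'
= created
>>> dayspinner lunge n='-34'
= 2279-08-20
>>> keep peekin p='/prodro'
= [fekafluk]


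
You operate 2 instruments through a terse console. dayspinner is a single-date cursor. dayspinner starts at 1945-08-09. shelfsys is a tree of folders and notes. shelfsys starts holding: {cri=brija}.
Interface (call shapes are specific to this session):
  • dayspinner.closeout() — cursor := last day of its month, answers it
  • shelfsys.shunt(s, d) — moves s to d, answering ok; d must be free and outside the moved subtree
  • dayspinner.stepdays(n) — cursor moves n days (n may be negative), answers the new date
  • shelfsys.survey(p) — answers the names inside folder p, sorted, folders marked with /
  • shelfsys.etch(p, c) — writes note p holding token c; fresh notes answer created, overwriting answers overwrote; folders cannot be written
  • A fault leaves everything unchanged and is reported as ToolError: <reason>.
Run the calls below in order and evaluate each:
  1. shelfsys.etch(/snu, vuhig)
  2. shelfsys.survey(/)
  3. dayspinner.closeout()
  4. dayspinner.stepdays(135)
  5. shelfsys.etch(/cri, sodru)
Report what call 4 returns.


[in] shelfsys.etch p='/snu' c='vuhig'
:: created
[in] shelfsys.survey p='/'
:: [cri, snu]
[in] dayspinner.closeout
:: 1945-08-31
[in] dayspinner.stepdays n='135'
:: 1946-01-13
[in] shelfsys.etch p='/cri' c='sodru'
:: overwrote

Answer: 1946-01-13


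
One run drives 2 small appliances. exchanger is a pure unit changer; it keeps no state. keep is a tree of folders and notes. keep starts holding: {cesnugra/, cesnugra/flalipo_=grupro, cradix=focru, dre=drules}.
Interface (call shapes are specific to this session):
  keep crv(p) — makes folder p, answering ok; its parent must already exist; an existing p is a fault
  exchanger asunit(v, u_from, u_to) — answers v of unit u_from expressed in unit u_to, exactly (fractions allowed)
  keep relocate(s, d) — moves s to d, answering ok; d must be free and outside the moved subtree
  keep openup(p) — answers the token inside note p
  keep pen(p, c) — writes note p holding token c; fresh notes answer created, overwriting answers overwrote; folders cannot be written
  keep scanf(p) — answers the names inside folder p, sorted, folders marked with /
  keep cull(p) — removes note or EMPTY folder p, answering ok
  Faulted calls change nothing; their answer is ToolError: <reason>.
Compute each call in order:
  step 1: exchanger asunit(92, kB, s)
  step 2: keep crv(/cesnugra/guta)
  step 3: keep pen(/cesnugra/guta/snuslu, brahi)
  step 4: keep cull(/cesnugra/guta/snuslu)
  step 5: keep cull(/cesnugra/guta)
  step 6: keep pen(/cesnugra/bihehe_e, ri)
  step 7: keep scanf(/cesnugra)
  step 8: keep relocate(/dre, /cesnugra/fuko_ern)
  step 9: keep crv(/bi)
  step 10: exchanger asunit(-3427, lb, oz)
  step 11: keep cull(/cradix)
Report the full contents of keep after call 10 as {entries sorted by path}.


I run exchanger asunit passing v: 92, u_from: kB, u_to: s, giving ToolError: incompatible units.
I invoke keep crv passing p: /cesnugra/guta, and see ok.
I run keep pen passing p: /cesnugra/guta/snuslu, c: brahi, yielding created.
I call keep cull passing p: /cesnugra/guta/snuslu, yielding ok.
I invoke keep cull passing p: /cesnugra/guta, → ok.
Now I run keep pen passing p: /cesnugra/bihehe_e, c: ri, → created.
Using keep scanf passing p: /cesnugra, and see [bihehe_e, flalipo_].
Then keep relocate passing s: /dre, d: /cesnugra/fuko_ern, and get ok.
Next I call keep crv passing p: /bi: ok.
Using exchanger asunit passing v: -3427, u_from: lb, u_to: oz, — result: -54832.
Invoking keep cull passing p: /cradix, → ok.

Answer: {bi/, cesnugra/, cesnugra/bihehe_e=ri, cesnugra/flalipo_=grupro, cesnugra/fuko_ern=drules, cradix=focru}


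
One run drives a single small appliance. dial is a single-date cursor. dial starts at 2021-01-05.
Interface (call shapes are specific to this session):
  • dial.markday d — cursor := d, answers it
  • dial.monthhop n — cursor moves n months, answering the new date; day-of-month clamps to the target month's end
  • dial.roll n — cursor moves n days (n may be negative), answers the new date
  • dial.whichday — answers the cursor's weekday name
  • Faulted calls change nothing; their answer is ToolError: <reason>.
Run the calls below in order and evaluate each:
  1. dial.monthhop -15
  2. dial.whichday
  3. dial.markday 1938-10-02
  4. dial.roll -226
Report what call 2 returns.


# 1. dial.monthhop(n→-15) ~> 2019-10-05
# 2. dial.whichday() ~> Saturday
# 3. dial.markday(d→1938-10-02) ~> 1938-10-02
# 4. dial.roll(n→-226) ~> 1938-02-18

Answer: Saturday


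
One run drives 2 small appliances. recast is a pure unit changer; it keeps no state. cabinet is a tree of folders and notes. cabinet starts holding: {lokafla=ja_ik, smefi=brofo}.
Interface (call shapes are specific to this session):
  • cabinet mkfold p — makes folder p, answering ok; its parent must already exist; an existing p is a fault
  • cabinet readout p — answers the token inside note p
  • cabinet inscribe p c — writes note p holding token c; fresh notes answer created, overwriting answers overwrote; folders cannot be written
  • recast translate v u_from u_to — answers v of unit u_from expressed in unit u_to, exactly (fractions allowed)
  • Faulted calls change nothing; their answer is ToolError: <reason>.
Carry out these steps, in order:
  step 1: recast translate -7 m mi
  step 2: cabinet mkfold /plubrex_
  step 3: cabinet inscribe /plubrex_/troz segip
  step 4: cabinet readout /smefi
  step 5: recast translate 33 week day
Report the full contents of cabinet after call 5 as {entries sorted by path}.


Answer: {lokafla=ja_ik, plubrex_/, plubrex_/troz=segip, smefi=brofo}

Derivation:
% 1. recast translate(v→-7, u_from→m, u_to→mi) -> -875/201168
% 2. cabinet mkfold(p→/plubrex_) -> ok
% 3. cabinet inscribe(p→/plubrex_/troz, c→segip) -> created
% 4. cabinet readout(p→/smefi) -> brofo
% 5. recast translate(v→33, u_from→week, u_to→day) -> 231


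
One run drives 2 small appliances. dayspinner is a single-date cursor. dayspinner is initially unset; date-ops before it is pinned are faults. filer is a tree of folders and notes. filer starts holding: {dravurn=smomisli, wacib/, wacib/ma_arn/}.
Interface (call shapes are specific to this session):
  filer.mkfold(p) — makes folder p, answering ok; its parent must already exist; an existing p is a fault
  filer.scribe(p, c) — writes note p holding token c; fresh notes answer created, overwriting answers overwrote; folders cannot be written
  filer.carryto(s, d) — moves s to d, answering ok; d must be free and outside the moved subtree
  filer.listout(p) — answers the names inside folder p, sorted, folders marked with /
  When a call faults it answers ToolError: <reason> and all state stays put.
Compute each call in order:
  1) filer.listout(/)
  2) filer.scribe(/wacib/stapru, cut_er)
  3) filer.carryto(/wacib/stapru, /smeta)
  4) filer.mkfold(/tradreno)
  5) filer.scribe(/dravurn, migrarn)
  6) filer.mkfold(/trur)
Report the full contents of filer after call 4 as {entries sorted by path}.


-> filer.listout(p=/)
<- [dravurn, wacib/]
-> filer.scribe(p=/wacib/stapru, c=cut_er)
<- created
-> filer.carryto(s=/wacib/stapru, d=/smeta)
<- ok
-> filer.mkfold(p=/tradreno)
<- ok
-> filer.scribe(p=/dravurn, c=migrarn)
<- overwrote
-> filer.mkfold(p=/trur)
<- ok

Answer: {dravurn=smomisli, smeta=cut_er, tradreno/, wacib/, wacib/ma_arn/}


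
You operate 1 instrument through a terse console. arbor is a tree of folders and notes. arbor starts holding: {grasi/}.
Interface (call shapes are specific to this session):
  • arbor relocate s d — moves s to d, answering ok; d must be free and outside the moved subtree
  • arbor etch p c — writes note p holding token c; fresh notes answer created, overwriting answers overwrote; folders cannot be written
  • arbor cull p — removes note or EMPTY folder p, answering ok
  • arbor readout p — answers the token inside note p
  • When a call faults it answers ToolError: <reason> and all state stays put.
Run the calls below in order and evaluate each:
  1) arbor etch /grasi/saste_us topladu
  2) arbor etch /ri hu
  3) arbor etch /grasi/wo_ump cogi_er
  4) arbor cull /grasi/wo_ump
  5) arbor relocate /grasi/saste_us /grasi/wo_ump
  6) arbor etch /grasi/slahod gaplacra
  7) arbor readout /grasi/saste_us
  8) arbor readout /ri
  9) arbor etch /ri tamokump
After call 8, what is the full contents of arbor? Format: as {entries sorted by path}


-> arbor etch(/grasi/saste_us, topladu)
<- created
-> arbor etch(/ri, hu)
<- created
-> arbor etch(/grasi/wo_ump, cogi_er)
<- created
-> arbor cull(/grasi/wo_ump)
<- ok
-> arbor relocate(/grasi/saste_us, /grasi/wo_ump)
<- ok
-> arbor etch(/grasi/slahod, gaplacra)
<- created
-> arbor readout(/grasi/saste_us)
<- ToolError: not found
-> arbor readout(/ri)
<- hu
-> arbor etch(/ri, tamokump)
<- overwrote

Answer: {grasi/, grasi/slahod=gaplacra, grasi/wo_ump=topladu, ri=hu}


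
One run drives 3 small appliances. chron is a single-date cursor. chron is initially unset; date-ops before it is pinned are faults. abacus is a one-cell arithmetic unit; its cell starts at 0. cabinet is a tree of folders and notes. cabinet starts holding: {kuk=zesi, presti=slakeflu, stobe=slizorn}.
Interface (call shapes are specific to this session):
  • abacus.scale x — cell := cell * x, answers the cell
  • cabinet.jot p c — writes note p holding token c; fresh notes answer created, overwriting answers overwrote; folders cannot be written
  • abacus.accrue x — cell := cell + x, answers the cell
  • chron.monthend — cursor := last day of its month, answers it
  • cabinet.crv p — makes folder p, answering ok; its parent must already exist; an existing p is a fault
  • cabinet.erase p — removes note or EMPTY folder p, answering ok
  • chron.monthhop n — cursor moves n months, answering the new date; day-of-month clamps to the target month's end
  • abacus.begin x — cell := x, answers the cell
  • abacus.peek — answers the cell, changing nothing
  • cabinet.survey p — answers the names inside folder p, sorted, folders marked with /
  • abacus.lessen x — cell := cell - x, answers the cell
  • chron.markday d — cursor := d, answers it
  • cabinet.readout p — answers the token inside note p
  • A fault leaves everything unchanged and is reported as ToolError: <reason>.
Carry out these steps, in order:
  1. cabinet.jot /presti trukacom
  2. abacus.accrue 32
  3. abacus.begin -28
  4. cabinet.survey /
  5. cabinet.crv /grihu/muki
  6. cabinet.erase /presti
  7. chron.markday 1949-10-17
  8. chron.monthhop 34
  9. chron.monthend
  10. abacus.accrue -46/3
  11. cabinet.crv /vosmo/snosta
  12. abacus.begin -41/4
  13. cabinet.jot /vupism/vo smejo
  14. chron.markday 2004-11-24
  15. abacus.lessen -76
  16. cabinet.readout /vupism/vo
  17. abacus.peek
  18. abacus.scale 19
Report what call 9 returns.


-- 1. jot(p: /presti, c: trukacom) == overwrote
-- 2. accrue(x: 32) == 32
-- 3. begin(x: -28) == -28
-- 4. survey(p: /) == [kuk, presti, stobe]
-- 5. crv(p: /grihu/muki) == ToolError: no parent
-- 6. erase(p: /presti) == ok
-- 7. markday(d: 1949-10-17) == 1949-10-17
-- 8. monthhop(n: 34) == 1952-08-17
-- 9. monthend() == 1952-08-31
-- 10. accrue(x: -46/3) == -130/3
-- 11. crv(p: /vosmo/snosta) == ToolError: no parent
-- 12. begin(x: -41/4) == -41/4
-- 13. jot(p: /vupism/vo, c: smejo) == ToolError: no parent
-- 14. markday(d: 2004-11-24) == 2004-11-24
-- 15. lessen(x: -76) == 263/4
-- 16. readout(p: /vupism/vo) == ToolError: not found
-- 17. peek() == 263/4
-- 18. scale(x: 19) == 4997/4

Answer: 1952-08-31


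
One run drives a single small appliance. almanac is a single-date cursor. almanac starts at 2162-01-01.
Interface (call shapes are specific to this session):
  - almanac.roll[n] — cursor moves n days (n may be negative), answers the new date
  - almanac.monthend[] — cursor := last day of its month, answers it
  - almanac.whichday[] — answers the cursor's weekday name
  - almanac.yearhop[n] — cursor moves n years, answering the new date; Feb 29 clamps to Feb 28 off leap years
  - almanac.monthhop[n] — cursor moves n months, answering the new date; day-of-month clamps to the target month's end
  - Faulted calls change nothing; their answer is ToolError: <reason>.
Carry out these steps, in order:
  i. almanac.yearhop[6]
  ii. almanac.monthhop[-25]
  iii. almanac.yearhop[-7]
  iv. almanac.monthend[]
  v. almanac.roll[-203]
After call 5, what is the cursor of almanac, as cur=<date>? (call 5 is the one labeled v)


Answer: cur=2158-06-11

Derivation:
Do: almanac.yearhop[n: 6]
See: 2168-01-01
Do: almanac.monthhop[n: -25]
See: 2165-12-01
Do: almanac.yearhop[n: -7]
See: 2158-12-01
Do: almanac.monthend[]
See: 2158-12-31
Do: almanac.roll[n: -203]
See: 2158-06-11


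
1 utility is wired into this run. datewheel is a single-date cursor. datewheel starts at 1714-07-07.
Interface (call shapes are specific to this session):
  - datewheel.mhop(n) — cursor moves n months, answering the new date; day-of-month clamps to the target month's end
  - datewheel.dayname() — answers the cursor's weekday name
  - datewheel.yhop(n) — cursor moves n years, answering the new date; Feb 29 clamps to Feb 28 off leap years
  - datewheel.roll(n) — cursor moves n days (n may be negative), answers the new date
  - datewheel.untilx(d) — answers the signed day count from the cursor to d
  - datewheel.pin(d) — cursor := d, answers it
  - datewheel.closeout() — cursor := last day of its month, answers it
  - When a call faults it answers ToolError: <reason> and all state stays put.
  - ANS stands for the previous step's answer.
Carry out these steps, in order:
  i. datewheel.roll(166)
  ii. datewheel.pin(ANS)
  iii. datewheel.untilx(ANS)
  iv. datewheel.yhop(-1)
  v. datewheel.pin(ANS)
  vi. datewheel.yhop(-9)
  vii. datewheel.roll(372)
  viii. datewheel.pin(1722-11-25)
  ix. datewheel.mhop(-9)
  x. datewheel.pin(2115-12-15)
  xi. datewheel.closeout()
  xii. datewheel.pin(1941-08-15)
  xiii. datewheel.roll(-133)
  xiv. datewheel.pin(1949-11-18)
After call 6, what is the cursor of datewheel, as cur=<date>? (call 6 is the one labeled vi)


Next I call datewheel.roll using n=166, which returns 1714-12-20.
Invoking datewheel.pin using d=ANS, → 1714-12-20.
Calling datewheel.untilx using d=ANS, and observe 0.
I try datewheel.yhop using n=-1, which returns 1713-12-20.
I run datewheel.pin using d=ANS, giving 1713-12-20.
Using datewheel.yhop using n=-9, yielding 1704-12-20.
I try datewheel.roll using n=372, giving 1705-12-27.
I invoke datewheel.pin using d=1722-11-25, and get 1722-11-25.
Then datewheel.mhop using n=-9, giving 1722-02-25.
Invoking datewheel.pin using d=2115-12-15, and see 2115-12-15.
Invoking datewheel.closeout, giving 2115-12-31.
Calling datewheel.pin using d=1941-08-15, and observe 1941-08-15.
I run datewheel.roll using n=-133, → 1941-04-04.
Invoking datewheel.pin using d=1949-11-18, giving 1949-11-18.

Answer: cur=1704-12-20


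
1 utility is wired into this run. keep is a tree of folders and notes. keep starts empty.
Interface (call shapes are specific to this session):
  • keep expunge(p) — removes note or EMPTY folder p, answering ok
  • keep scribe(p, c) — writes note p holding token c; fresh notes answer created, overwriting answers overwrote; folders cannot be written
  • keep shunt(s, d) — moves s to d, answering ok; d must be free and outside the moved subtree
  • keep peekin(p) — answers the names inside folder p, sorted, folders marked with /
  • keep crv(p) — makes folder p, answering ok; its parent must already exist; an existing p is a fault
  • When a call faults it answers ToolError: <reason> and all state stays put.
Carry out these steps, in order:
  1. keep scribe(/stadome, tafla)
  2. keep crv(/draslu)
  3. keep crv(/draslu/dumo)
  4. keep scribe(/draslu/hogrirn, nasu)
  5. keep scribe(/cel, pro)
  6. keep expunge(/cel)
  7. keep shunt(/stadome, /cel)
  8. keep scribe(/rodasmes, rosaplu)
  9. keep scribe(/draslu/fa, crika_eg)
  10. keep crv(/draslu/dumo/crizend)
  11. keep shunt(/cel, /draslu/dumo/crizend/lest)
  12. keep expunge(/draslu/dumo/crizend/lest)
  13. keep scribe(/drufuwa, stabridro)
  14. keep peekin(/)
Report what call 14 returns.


Answer: [draslu/, drufuwa, rodasmes]

Derivation:
Now I run keep scribe using p=/stadome, c=tafla, which returns created.
I use keep crv using p=/draslu, giving ok.
Using keep crv using p=/draslu/dumo, which returns ok.
Then keep scribe using p=/draslu/hogrirn, c=nasu, yielding created.
I invoke keep scribe using p=/cel, c=pro, and see created.
Next I call keep expunge using p=/cel: ok.
I try keep shunt using s=/stadome, d=/cel, and see ok.
I invoke keep scribe using p=/rodasmes, c=rosaplu, giving created.
I try keep scribe using p=/draslu/fa, c=crika_eg, which returns created.
I invoke keep crv using p=/draslu/dumo/crizend, yielding ok.
I invoke keep shunt using s=/cel, d=/draslu/dumo/crizend/lest, giving ok.
I invoke keep expunge using p=/draslu/dumo/crizend/lest, which returns ok.
I use keep scribe using p=/drufuwa, c=stabridro, which returns created.
Now I run keep peekin using p=/, yielding [draslu/, drufuwa, rodasmes].
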